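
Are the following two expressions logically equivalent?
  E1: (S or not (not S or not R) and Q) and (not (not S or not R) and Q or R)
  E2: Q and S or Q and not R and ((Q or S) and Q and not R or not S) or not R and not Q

No

E1: (S or not (not S or not R) and Q) and (not (not S or not R) and Q or R)
    = S and R or not (not S or not R) and Q
    = S and R or S and R and Q
    = S and R
E2: Q and S or Q and not R and ((Q or S) and Q and not R or not S) or not R and not Q
    = Q and S or Q and not R and (Q and not R or not S) or not R and not Q
    = Q and S or Q and not R or not R and not Q
    = Q and S or not R
These differ: at Q=0, R=0, S=1, E1 = 0 but E2 = 1.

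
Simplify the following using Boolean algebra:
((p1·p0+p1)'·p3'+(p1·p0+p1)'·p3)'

((p1·p0+p1)'·p3'+(p1·p0+p1)'·p3)'
= ((p1·p0+p1)')'
= p1·p0+p1
= p1

p1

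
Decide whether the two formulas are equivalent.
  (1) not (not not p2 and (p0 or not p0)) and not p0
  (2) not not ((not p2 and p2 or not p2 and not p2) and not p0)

E1: not (not not p2 and (p0 or not p0)) and not p0
    = not not not p2 and not p0   — complement / identity
    = not p2 and not p0   — double negation
E2: not not ((not p2 and p2 or not p2 and not p2) and not p0)
    = not not (not p2 and not p0)   — distribution
    = not p2 and not p0   — double negation
Both reduce to not p2 and not p0, so they are equivalent.

Yes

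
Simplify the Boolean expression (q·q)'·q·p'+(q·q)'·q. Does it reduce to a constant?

(q·q)'·q·p'+(q·q)'·q
= (q·q)'·q   — absorption
= q'·q   — idempotence
= 0   — complement

0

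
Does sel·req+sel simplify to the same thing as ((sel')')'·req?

E1: sel·req+sel
    = sel
E2: ((sel')')'·req
    = sel'·req
These differ: at req=1, sel=1, E1 = 1 but E2 = 0.

No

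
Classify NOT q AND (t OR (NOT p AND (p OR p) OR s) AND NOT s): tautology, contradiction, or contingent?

contingent

NOT q AND (t OR (NOT p AND (p OR p) OR s) AND NOT s)
= NOT q AND (t OR (NOT p AND p OR s) AND NOT s)   — idempotence
= NOT q AND (t OR s AND NOT s)   — complement / identity
= NOT q AND t   — complement / identity
This depends on q, t, so it is not a constant.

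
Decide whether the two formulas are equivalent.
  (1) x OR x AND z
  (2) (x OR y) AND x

E1: x OR x AND z
    = x   [absorption]
E2: (x OR y) AND x
    = x   [absorption]
Both reduce to x, so they are equivalent.

Yes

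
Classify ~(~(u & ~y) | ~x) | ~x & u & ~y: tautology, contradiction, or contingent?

~(~(u & ~y) | ~x) | ~x & u & ~y
= u & ~y & x | ~x & u & ~y   — De Morgan
= u & ~y   — distribution
This depends on u, y, so it is not a constant.

contingent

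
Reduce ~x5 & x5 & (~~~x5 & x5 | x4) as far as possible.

0

~x5 & x5 & (~~~x5 & x5 | x4)
= ~x5 & x5 & (~x5 & x5 | x4)   (double negation)
= ~x5 & x5   (absorption)
= 0   (complement)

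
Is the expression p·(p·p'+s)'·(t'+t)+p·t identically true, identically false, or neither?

neither

p·(p·p'+s)'·(t'+t)+p·t
= p·(p·p'+s)'+p·t   [complement / identity]
= p·((p·p'+s)'+t)   [distribution]
= p·(s'+t)   [complement / identity]
This depends on p, s, t, so it is not a constant.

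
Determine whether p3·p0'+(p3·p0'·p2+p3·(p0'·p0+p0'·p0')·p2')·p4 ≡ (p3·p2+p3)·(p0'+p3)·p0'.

Yes

E1: p3·p0'+(p3·p0'·p2+p3·(p0'·p0+p0'·p0')·p2')·p4
    = p3·p0'+(p3·p0'·p2+p3·p0'·p2')·p4
    = p3·p0'+p3·p0'·p4
    = p3·p0'
E2: (p3·p2+p3)·(p0'+p3)·p0'
    = (p3·p2+p3)·p0'
    = p3·p0'
Both reduce to p3·p0', so they are equivalent.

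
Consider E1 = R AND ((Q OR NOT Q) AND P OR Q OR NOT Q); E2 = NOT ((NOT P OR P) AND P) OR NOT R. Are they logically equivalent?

No

E1: R AND ((Q OR NOT Q) AND P OR Q OR NOT Q)
    = R AND (Q OR NOT Q)   — absorption
    = R   — complement / identity
E2: NOT ((NOT P OR P) AND P) OR NOT R
    = NOT P OR NOT R   — complement / identity
These differ: at P=0, Q=0, R=0, E1 = 0 but E2 = 1.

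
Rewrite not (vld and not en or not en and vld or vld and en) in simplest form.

not vld

not (vld and not en or not en and vld or vld and en)
= not (vld and not en or vld)   (distribution)
= not vld   (absorption)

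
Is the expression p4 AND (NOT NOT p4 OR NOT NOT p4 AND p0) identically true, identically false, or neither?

p4 AND (NOT NOT p4 OR NOT NOT p4 AND p0)
= p4 AND NOT NOT p4
= p4 AND p4
= p4
This depends on p4, so it is not a constant.

neither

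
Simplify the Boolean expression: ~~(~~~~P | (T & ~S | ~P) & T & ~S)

P | T & ~S

~~(~~~~P | (T & ~S | ~P) & T & ~S)
= ~~(~~P | (T & ~S | ~P) & T & ~S)   [double negation]
= ~~(P | (T & ~S | ~P) & T & ~S)   [double negation]
= P | (T & ~S | ~P) & T & ~S   [double negation]
= P | T & ~S   [absorption]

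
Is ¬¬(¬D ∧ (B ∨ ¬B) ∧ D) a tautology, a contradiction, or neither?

contradiction

¬¬(¬D ∧ (B ∨ ¬B) ∧ D)
= ¬¬(¬D ∧ D)   — complement / identity
= ¬D ∧ D   — double negation
= False   — complement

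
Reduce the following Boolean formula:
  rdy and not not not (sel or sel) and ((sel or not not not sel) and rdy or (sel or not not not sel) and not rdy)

rdy and not sel

rdy and not not not (sel or sel) and ((sel or not not not sel) and rdy or (sel or not not not sel) and not rdy)
= rdy and not not not (sel or sel) and (sel or not not not sel)   — distribution
= rdy and not not not sel and (sel or not not not sel)   — idempotence
= rdy and not not not sel and (sel or not sel)   — double negation
= rdy and not not not sel   — complement / identity
= rdy and not sel   — double negation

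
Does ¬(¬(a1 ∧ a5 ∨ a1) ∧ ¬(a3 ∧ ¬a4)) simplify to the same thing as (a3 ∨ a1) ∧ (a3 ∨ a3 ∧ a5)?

E1: ¬(¬(a1 ∧ a5 ∨ a1) ∧ ¬(a3 ∧ ¬a4))
    = ¬(¬a1 ∧ ¬(a3 ∧ ¬a4))   [absorption]
    = a1 ∨ a3 ∧ ¬a4   [De Morgan]
E2: (a3 ∨ a1) ∧ (a3 ∨ a3 ∧ a5)
    = (a3 ∨ a1) ∧ a3   [absorption]
    = a3   [absorption]
These differ: at a1=1, a3=0, a4=1, a5=0, E1 = 1 but E2 = 0.

No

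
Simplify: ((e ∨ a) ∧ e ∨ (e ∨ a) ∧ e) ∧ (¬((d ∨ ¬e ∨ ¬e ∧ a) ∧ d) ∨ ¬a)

((e ∨ a) ∧ e ∨ (e ∨ a) ∧ e) ∧ (¬((d ∨ ¬e ∨ ¬e ∧ a) ∧ d) ∨ ¬a)
= ((e ∨ a) ∧ e ∨ (e ∨ a) ∧ e) ∧ (¬((d ∨ ¬e) ∧ d) ∨ ¬a)   — absorption
= (e ∨ a) ∧ e ∧ (¬((d ∨ ¬e) ∧ d) ∨ ¬a)   — idempotence
= (e ∨ a) ∧ e ∧ (¬d ∨ ¬a)   — absorption
= e ∧ (¬d ∨ ¬a)   — absorption

e ∧ (¬d ∨ ¬a)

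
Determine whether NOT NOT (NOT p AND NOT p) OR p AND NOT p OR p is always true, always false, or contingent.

always true

NOT NOT (NOT p AND NOT p) OR p AND NOT p OR p
= NOT p AND NOT p OR p AND NOT p OR p   — double negation
= (NOT p OR p) AND NOT p OR p   — distribution
= NOT p OR p   — complement / identity
= TRUE   — complement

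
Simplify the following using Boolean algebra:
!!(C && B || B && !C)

!!(C && B || B && !C)
= C && B || B && !C   (double negation)
= B   (distribution)

B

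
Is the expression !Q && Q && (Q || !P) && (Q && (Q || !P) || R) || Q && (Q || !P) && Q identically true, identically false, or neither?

!Q && Q && (Q || !P) && (Q && (Q || !P) || R) || Q && (Q || !P) && Q
= !Q && Q && (Q || !P) || Q && (Q || !P) && Q   (absorption)
= Q && (Q || !P)   (distribution)
= Q   (absorption)
This depends on Q, so it is not a constant.

neither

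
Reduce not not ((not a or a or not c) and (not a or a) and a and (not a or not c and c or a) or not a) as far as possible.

not not ((not a or a or not c) and (not a or a) and a and (not a or not c and c or a) or not a)
= not not ((not a or a or not c) and (not a or a) and a and (not a or a) or not a)   — complement / identity
= not not ((not a or a or not c) and (not a or a) and a or not a)   — complement / identity
= not not ((not a or a) and a or not a)   — absorption
= not not (a or not a)   — complement / identity
= a or not a   — double negation
= True   — complement

True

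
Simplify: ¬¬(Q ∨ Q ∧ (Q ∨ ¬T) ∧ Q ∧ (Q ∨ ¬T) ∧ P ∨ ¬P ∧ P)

¬¬(Q ∨ Q ∧ (Q ∨ ¬T) ∧ Q ∧ (Q ∨ ¬T) ∧ P ∨ ¬P ∧ P)
= ¬¬(Q ∨ Q ∧ (Q ∨ ¬T) ∧ P ∨ ¬P ∧ P)   [idempotence]
= ¬¬(Q ∨ Q ∧ P ∨ ¬P ∧ P)   [absorption]
= ¬¬(Q ∨ Q ∧ P)   [complement / identity]
= ¬¬Q   [absorption]
= Q   [double negation]

Q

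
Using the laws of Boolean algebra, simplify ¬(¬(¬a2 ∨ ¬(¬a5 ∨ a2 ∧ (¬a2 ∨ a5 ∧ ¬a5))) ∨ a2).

¬(¬(¬a2 ∨ ¬(¬a5 ∨ a2 ∧ (¬a2 ∨ a5 ∧ ¬a5))) ∨ a2)
= ¬(¬(¬a2 ∨ ¬(¬a5 ∨ a2 ∧ ¬a2)) ∨ a2)
= ¬(¬(¬a2 ∨ ¬¬a5) ∨ a2)
= ¬(a2 ∧ ¬a5 ∨ a2)
= ¬a2

¬a2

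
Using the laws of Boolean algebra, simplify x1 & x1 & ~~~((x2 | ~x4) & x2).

x1 & x1 & ~~~((x2 | ~x4) & x2)
= x1 & x1 & ~~~x2   [absorption]
= x1 & ~~~x2   [idempotence]
= x1 & ~x2   [double negation]

x1 & ~x2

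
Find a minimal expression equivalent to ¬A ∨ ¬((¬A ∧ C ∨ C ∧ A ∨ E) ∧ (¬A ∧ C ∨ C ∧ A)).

¬A ∨ ¬((¬A ∧ C ∨ C ∧ A ∨ E) ∧ (¬A ∧ C ∨ C ∧ A))
= ¬A ∨ ¬(¬A ∧ C ∨ C ∧ A)   (absorption)
= ¬A ∨ ¬C   (distribution)

¬A ∨ ¬C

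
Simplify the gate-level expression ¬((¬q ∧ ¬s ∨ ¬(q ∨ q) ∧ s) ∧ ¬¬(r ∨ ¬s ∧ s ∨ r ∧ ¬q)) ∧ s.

(q ∨ ¬r) ∧ s

¬((¬q ∧ ¬s ∨ ¬(q ∨ q) ∧ s) ∧ ¬¬(r ∨ ¬s ∧ s ∨ r ∧ ¬q)) ∧ s
= ¬((¬q ∧ ¬s ∨ ¬q ∧ s) ∧ ¬¬(r ∨ ¬s ∧ s ∨ r ∧ ¬q)) ∧ s
= ¬(¬q ∧ ¬¬(r ∨ ¬s ∧ s ∨ r ∧ ¬q)) ∧ s
= ¬(¬q ∧ ¬¬(r ∨ r ∧ ¬q)) ∧ s
= ¬(¬q ∧ ¬¬r) ∧ s
= (q ∨ ¬r) ∧ s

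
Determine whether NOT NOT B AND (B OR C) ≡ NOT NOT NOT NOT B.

Yes

E1: NOT NOT B AND (B OR C)
    = B AND (B OR C)   — double negation
    = B   — absorption
E2: NOT NOT NOT NOT B
    = NOT NOT B   — double negation
    = B   — double negation
Both reduce to B, so they are equivalent.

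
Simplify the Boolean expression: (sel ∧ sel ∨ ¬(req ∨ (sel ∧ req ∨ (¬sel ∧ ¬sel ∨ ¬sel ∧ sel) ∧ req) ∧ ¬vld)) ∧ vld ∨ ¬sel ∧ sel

(sel ∧ sel ∨ ¬(req ∨ (sel ∧ req ∨ (¬sel ∧ ¬sel ∨ ¬sel ∧ sel) ∧ req) ∧ ¬vld)) ∧ vld ∨ ¬sel ∧ sel
= (sel ∧ sel ∨ ¬(req ∨ (sel ∧ req ∨ ¬sel ∧ req) ∧ ¬vld)) ∧ vld ∨ ¬sel ∧ sel   (distribution)
= (sel ∨ ¬(req ∨ (sel ∧ req ∨ ¬sel ∧ req) ∧ ¬vld)) ∧ vld ∨ ¬sel ∧ sel   (idempotence)
= (sel ∨ ¬(req ∨ req ∧ ¬vld)) ∧ vld ∨ ¬sel ∧ sel   (distribution)
= (sel ∨ ¬req) ∧ vld ∨ ¬sel ∧ sel   (absorption)
= (sel ∨ ¬req) ∧ vld   (complement / identity)

(sel ∨ ¬req) ∧ vld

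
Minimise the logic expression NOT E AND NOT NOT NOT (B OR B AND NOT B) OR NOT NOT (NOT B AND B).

NOT E AND NOT B

NOT E AND NOT NOT NOT (B OR B AND NOT B) OR NOT NOT (NOT B AND B)
= NOT E AND NOT NOT NOT (B OR B AND NOT B) OR NOT B AND B   [double negation]
= NOT E AND NOT NOT NOT (B OR B AND NOT B)   [complement / identity]
= NOT E AND NOT (B OR B AND NOT B)   [double negation]
= NOT E AND NOT B   [complement / identity]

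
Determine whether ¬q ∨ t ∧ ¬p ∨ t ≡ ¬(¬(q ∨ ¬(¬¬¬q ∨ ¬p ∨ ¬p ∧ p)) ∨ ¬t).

No

E1: ¬q ∨ t ∧ ¬p ∨ t
    = ¬q ∨ t   — absorption
E2: ¬(¬(q ∨ ¬(¬¬¬q ∨ ¬p ∨ ¬p ∧ p)) ∨ ¬t)
    = ¬(¬(q ∨ ¬(¬q ∨ ¬p ∨ ¬p ∧ p)) ∨ ¬t)   — double negation
    = (q ∨ ¬(¬q ∨ ¬p ∨ ¬p ∧ p)) ∧ t   — De Morgan
    = (q ∨ ¬(¬q ∨ ¬p)) ∧ t   — complement / identity
    = (q ∨ q ∧ p) ∧ t   — De Morgan
    = q ∧ t   — absorption
These differ: at p=0, q=0, t=0, E1 = 1 but E2 = 0.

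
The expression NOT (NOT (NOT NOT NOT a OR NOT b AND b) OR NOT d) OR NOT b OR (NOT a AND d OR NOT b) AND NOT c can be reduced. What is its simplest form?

NOT (NOT (NOT NOT NOT a OR NOT b AND b) OR NOT d) OR NOT b OR (NOT a AND d OR NOT b) AND NOT c
= NOT (NOT NOT NOT NOT a OR NOT d) OR NOT b OR (NOT a AND d OR NOT b) AND NOT c   (complement / identity)
= NOT NOT NOT a AND d OR NOT b OR (NOT a AND d OR NOT b) AND NOT c   (De Morgan)
= NOT a AND d OR NOT b OR (NOT a AND d OR NOT b) AND NOT c   (double negation)
= NOT a AND d OR NOT b   (absorption)

NOT a AND d OR NOT b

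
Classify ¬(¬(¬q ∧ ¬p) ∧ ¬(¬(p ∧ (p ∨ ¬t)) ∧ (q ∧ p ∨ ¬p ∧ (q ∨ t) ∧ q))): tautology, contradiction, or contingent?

contingent

¬(¬(¬q ∧ ¬p) ∧ ¬(¬(p ∧ (p ∨ ¬t)) ∧ (q ∧ p ∨ ¬p ∧ (q ∨ t) ∧ q)))
= ¬q ∧ ¬p ∨ ¬(p ∧ (p ∨ ¬t)) ∧ (q ∧ p ∨ ¬p ∧ (q ∨ t) ∧ q)   [De Morgan]
= ¬q ∧ ¬p ∨ ¬(p ∧ (p ∨ ¬t)) ∧ (q ∧ p ∨ ¬p ∧ q)   [absorption]
= ¬q ∧ ¬p ∨ ¬(p ∧ (p ∨ ¬t)) ∧ q   [distribution]
= ¬q ∧ ¬p ∨ ¬p ∧ q   [absorption]
= ¬p   [distribution]
This depends on p, so it is not a constant.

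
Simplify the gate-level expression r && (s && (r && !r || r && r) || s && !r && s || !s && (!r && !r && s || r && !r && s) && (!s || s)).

r && s

r && (s && (r && !r || r && r) || s && !r && s || !s && (!r && !r && s || r && !r && s) && (!s || s))
= r && (s && r || s && !r && s || !s && (!r && !r && s || r && !r && s) && (!s || s))   [distribution]
= r && (s && r || s && !r && s || !s && (!r && !r && s || r && !r && s))   [complement / identity]
= r && (s && r || s && !r && s || !s && !r && s)   [distribution]
= r && (s && r || !r && s)   [distribution]
= r && s   [distribution]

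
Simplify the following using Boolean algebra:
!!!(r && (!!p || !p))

!!!(r && (!!p || !p))
= !!!(r && (p || !p))
= !(r && (p || !p))
= !r

!r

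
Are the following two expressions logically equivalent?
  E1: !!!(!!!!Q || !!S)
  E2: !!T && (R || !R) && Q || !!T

E1: !!!(!!!!Q || !!S)
    = !!!(!!Q || !!S)
    = !!(!Q && !S)
    = !Q && !S
E2: !!T && (R || !R) && Q || !!T
    = !!T && Q || !!T
    = !!T
    = T
These differ: at Q=0, R=0, S=1, T=1, E1 = 0 but E2 = 1.

No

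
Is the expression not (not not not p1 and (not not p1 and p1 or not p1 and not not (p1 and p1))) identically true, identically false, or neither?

not (not not not p1 and (not not p1 and p1 or not p1 and not not (p1 and p1)))
= not (not p1 and (not not p1 and p1 or not p1 and not not (p1 and p1)))
= not (not p1 and (not not p1 and p1 or not p1 and not not p1))
= not (not p1 and not not p1)
= p1 or not p1
= True

identically true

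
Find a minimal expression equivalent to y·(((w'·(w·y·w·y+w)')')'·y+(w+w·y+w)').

y·w'

y·(((w'·(w·y·w·y+w)')')'·y+(w+w·y+w)')
= y·((w+w·y·w·y+w)'·y+(w+w·y+w)')   [De Morgan]
= y·((w+w·y+w)'·y+(w+w·y+w)')   [idempotence]
= y·(w+w·y+w)'   [absorption]
= y·(w+w)'   [absorption]
= y·w'   [idempotence]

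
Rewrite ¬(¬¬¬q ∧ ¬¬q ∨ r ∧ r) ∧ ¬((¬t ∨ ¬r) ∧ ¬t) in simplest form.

¬(¬¬¬q ∧ ¬¬q ∨ r ∧ r) ∧ ¬((¬t ∨ ¬r) ∧ ¬t)
= ¬(¬¬¬q ∧ q ∨ r ∧ r) ∧ ¬((¬t ∨ ¬r) ∧ ¬t)   (double negation)
= ¬(¬q ∧ q ∨ r ∧ r) ∧ ¬((¬t ∨ ¬r) ∧ ¬t)   (double negation)
= ¬(r ∧ r) ∧ ¬((¬t ∨ ¬r) ∧ ¬t)   (complement / identity)
= ¬(r ∧ r) ∧ ¬¬t   (absorption)
= ¬(r ∧ r) ∧ t   (double negation)
= ¬r ∧ t   (idempotence)

¬r ∧ t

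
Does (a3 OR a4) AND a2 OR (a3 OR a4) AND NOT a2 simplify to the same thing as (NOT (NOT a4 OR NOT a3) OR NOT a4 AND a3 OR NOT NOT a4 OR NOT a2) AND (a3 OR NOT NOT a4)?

E1: (a3 OR a4) AND a2 OR (a3 OR a4) AND NOT a2
    = a3 OR a4   [distribution]
E2: (NOT (NOT a4 OR NOT a3) OR NOT a4 AND a3 OR NOT NOT a4 OR NOT a2) AND (a3 OR NOT NOT a4)
    = (a4 AND a3 OR NOT a4 AND a3 OR NOT NOT a4 OR NOT a2) AND (a3 OR NOT NOT a4)   [De Morgan]
    = (a3 OR NOT NOT a4 OR NOT a2) AND (a3 OR NOT NOT a4)   [distribution]
    = a3 OR NOT NOT a4   [absorption]
    = a3 OR a4   [double negation]
Both reduce to a3 OR a4, so they are equivalent.

Yes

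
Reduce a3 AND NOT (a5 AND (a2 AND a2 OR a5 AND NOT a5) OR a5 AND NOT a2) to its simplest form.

a3 AND NOT (a5 AND (a2 AND a2 OR a5 AND NOT a5) OR a5 AND NOT a2)
= a3 AND NOT (a5 AND (a2 OR a5 AND NOT a5) OR a5 AND NOT a2)
= a3 AND NOT (a5 AND a2 OR a5 AND NOT a2)
= a3 AND NOT a5

a3 AND NOT a5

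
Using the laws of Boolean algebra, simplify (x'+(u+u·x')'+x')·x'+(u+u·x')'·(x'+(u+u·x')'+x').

x'+u'

(x'+(u+u·x')'+x')·x'+(u+u·x')'·(x'+(u+u·x')'+x')
= (x'+(u+u·x')'+x')·(x'+(u+u·x')')   [distribution]
= x'+(u+u·x')'   [absorption]
= x'+u'   [absorption]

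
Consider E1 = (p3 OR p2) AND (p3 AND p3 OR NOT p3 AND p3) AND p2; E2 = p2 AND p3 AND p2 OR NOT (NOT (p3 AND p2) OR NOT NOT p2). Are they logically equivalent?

E1: (p3 OR p2) AND (p3 AND p3 OR NOT p3 AND p3) AND p2
    = (p3 OR p2) AND p3 AND p2   — distribution
    = p3 AND p2   — absorption
E2: p2 AND p3 AND p2 OR NOT (NOT (p3 AND p2) OR NOT NOT p2)
    = p2 AND p3 AND p2 OR p3 AND p2 AND NOT p2   — De Morgan
    = p3 AND p2   — distribution
Both reduce to p3 AND p2, so they are equivalent.

Yes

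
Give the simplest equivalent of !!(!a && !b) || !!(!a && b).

!a

!!(!a && !b) || !!(!a && b)
= !a && !b || !!(!a && b)   — double negation
= !a && !b || !a && b   — double negation
= !a   — distribution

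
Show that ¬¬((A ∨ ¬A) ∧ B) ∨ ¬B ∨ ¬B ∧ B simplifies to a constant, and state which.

True

¬¬((A ∨ ¬A) ∧ B) ∨ ¬B ∨ ¬B ∧ B
= ¬¬((A ∨ ¬A) ∧ B) ∨ ¬B
= ¬¬B ∨ ¬B
= B ∨ ¬B
= True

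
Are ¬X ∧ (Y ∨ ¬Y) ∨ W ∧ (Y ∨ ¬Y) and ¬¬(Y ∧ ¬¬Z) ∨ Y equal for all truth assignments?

E1: ¬X ∧ (Y ∨ ¬Y) ∨ W ∧ (Y ∨ ¬Y)
    = (Y ∨ ¬Y) ∧ (¬X ∨ W)   — distribution
    = ¬X ∨ W   — complement / identity
E2: ¬¬(Y ∧ ¬¬Z) ∨ Y
    = Y ∧ ¬¬Z ∨ Y   — double negation
    = Y ∧ Z ∨ Y   — double negation
    = Y   — absorption
These differ: at W=0, X=0, Y=0, Z=0, E1 = 1 but E2 = 0.

No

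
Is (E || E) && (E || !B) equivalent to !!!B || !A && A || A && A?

E1: (E || E) && (E || !B)
    = E || E && !B   [distribution]
    = E   [absorption]
E2: !!!B || !A && A || A && A
    = !!!B || A   [distribution]
    = !B || A   [double negation]
These differ: at A=0, B=0, E=0, E1 = 0 but E2 = 1.

No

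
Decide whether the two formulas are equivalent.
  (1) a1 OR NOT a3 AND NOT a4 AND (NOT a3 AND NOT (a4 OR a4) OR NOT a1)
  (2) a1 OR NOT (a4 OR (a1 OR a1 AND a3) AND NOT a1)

E1: a1 OR NOT a3 AND NOT a4 AND (NOT a3 AND NOT (a4 OR a4) OR NOT a1)
    = a1 OR NOT a3 AND NOT a4 AND (NOT a3 AND NOT a4 OR NOT a1)   [idempotence]
    = a1 OR NOT a3 AND NOT a4   [absorption]
E2: a1 OR NOT (a4 OR (a1 OR a1 AND a3) AND NOT a1)
    = a1 OR NOT (a4 OR a1 AND NOT a1)   [absorption]
    = a1 OR NOT a4   [complement / identity]
These differ: at a1=0, a3=1, a4=0, E1 = 0 but E2 = 1.

No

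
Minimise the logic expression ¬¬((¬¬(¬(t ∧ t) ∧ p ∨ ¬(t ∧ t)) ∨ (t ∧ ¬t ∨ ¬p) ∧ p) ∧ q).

¬t ∧ q

¬¬((¬¬(¬(t ∧ t) ∧ p ∨ ¬(t ∧ t)) ∨ (t ∧ ¬t ∨ ¬p) ∧ p) ∧ q)
= ¬¬((¬¬¬(t ∧ t) ∨ (t ∧ ¬t ∨ ¬p) ∧ p) ∧ q)   (absorption)
= ¬¬((¬(t ∧ t) ∨ (t ∧ ¬t ∨ ¬p) ∧ p) ∧ q)   (double negation)
= (¬(t ∧ t) ∨ (t ∧ ¬t ∨ ¬p) ∧ p) ∧ q   (double negation)
= (¬(t ∧ t) ∨ ¬p ∧ p) ∧ q   (complement / identity)
= ¬(t ∧ t) ∧ q   (complement / identity)
= ¬t ∧ q   (idempotence)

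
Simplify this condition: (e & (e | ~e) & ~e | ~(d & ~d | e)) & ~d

(e & (e | ~e) & ~e | ~(d & ~d | e)) & ~d
= (e & ~e | ~(d & ~d | e)) & ~d   [complement / identity]
= ~(d & ~d | e) & ~d   [complement / identity]
= ~e & ~d   [complement / identity]

~e & ~d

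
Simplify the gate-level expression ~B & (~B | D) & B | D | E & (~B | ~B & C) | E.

~B & (~B | D) & B | D | E & (~B | ~B & C) | E
= ~B & (~B | D) & B | D | E & ~B | E   (absorption)
= ~B & B | D | E & ~B | E   (absorption)
= ~B & B | D | E   (absorption)
= D | E   (complement / identity)

D | E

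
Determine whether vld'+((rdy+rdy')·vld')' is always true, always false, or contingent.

vld'+((rdy+rdy')·vld')'
= vld'+(vld')'   — complement / identity
= vld'+vld   — double negation
= 1   — complement

always true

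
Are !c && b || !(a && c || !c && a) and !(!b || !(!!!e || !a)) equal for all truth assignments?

E1: !c && b || !(a && c || !c && a)
    = !c && b || !a
E2: !(!b || !(!!!e || !a))
    = !(!b || !(!e || !a))
    = b && (!e || !a)
These differ: at a=0, b=0, c=0, e=1, E1 = 1 but E2 = 0.

No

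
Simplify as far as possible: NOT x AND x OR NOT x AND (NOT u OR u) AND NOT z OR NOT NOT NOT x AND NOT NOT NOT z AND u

NOT x AND x OR NOT x AND (NOT u OR u) AND NOT z OR NOT NOT NOT x AND NOT NOT NOT z AND u
= NOT x AND x OR NOT x AND (NOT u OR u) AND NOT z OR NOT x AND NOT NOT NOT z AND u   — double negation
= NOT x AND (NOT u OR u) AND NOT z OR NOT x AND NOT NOT NOT z AND u   — complement / identity
= NOT x AND (NOT u OR u) AND NOT z OR NOT x AND NOT z AND u   — double negation
= NOT x AND NOT z OR NOT x AND NOT z AND u   — complement / identity
= NOT x AND NOT z   — absorption

NOT x AND NOT z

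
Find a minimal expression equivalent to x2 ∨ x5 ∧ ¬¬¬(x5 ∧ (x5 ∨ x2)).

x2 ∨ x5 ∧ ¬¬¬(x5 ∧ (x5 ∨ x2))
= x2 ∨ x5 ∧ ¬(x5 ∧ (x5 ∨ x2))   [double negation]
= x2 ∨ x5 ∧ ¬x5   [absorption]
= x2   [complement / identity]

x2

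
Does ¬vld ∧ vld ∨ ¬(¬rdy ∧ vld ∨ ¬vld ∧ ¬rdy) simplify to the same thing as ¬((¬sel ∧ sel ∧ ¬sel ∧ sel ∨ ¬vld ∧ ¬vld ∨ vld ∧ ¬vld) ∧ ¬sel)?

No

E1: ¬vld ∧ vld ∨ ¬(¬rdy ∧ vld ∨ ¬vld ∧ ¬rdy)
    = ¬vld ∧ vld ∨ ¬¬rdy   [distribution]
    = ¬vld ∧ vld ∨ rdy   [double negation]
    = rdy   [complement / identity]
E2: ¬((¬sel ∧ sel ∧ ¬sel ∧ sel ∨ ¬vld ∧ ¬vld ∨ vld ∧ ¬vld) ∧ ¬sel)
    = ¬((¬sel ∧ sel ∨ ¬vld ∧ ¬vld ∨ vld ∧ ¬vld) ∧ ¬sel)   [idempotence]
    = ¬((¬sel ∧ sel ∨ ¬vld) ∧ ¬sel)   [distribution]
    = ¬(¬vld ∧ ¬sel)   [complement / identity]
    = vld ∨ sel   [De Morgan]
These differ: at rdy=1, sel=0, vld=0, E1 = 1 but E2 = 0.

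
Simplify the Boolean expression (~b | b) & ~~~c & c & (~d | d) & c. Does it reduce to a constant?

(~b | b) & ~~~c & c & (~d | d) & c
= (~b | b) & ~c & c & (~d | d) & c   (double negation)
= ~c & c & (~d | d) & c   (complement / identity)
= ~c & c & c   (complement / identity)
= ~c & c   (idempotence)
= 0   (complement)

0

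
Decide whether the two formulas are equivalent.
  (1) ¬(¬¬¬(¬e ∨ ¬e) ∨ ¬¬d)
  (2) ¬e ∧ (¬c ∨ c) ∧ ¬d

E1: ¬(¬¬¬(¬e ∨ ¬e) ∨ ¬¬d)
    = ¬¬(¬e ∨ ¬e) ∧ ¬d   (De Morgan)
    = ¬¬¬e ∧ ¬d   (idempotence)
    = ¬e ∧ ¬d   (double negation)
E2: ¬e ∧ (¬c ∨ c) ∧ ¬d
    = ¬e ∧ ¬d   (complement / identity)
Both reduce to ¬e ∧ ¬d, so they are equivalent.

Yes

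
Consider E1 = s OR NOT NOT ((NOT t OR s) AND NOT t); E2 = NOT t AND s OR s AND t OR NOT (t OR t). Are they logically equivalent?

Yes

E1: s OR NOT NOT ((NOT t OR s) AND NOT t)
    = s OR (NOT t OR s) AND NOT t
    = s OR NOT t
E2: NOT t AND s OR s AND t OR NOT (t OR t)
    = NOT t AND s OR s AND t OR NOT t
    = s OR NOT t
Both reduce to s OR NOT t, so they are equivalent.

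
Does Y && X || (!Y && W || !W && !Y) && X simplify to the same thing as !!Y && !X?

No

E1: Y && X || (!Y && W || !W && !Y) && X
    = Y && X || !Y && X   — distribution
    = X   — distribution
E2: !!Y && !X
    = Y && !X   — double negation
These differ: at W=0, X=1, Y=1, E1 = 1 but E2 = 0.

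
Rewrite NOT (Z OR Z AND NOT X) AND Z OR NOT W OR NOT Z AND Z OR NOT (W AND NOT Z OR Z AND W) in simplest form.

NOT (Z OR Z AND NOT X) AND Z OR NOT W OR NOT Z AND Z OR NOT (W AND NOT Z OR Z AND W)
= NOT Z AND Z OR NOT W OR NOT Z AND Z OR NOT (W AND NOT Z OR Z AND W)
= NOT Z AND Z OR NOT W OR NOT Z AND Z OR NOT W
= NOT Z AND Z OR NOT W
= NOT W

NOT W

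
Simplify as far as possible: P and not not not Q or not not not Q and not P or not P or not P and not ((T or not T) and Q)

not Q or not P

P and not not not Q or not not not Q and not P or not P or not P and not ((T or not T) and Q)
= not not not Q or not P or not P and not ((T or not T) and Q)   — distribution
= not not not Q or not P or not P and not Q   — complement / identity
= not not not Q or not P   — absorption
= not Q or not P   — double negation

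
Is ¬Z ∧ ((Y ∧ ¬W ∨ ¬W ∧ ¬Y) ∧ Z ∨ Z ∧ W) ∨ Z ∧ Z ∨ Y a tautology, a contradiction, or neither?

neither

¬Z ∧ ((Y ∧ ¬W ∨ ¬W ∧ ¬Y) ∧ Z ∨ Z ∧ W) ∨ Z ∧ Z ∨ Y
= ¬Z ∧ ((Y ∧ ¬W ∨ ¬W ∧ ¬Y) ∧ Z ∨ Z ∧ W) ∨ Z ∨ Y   — idempotence
= ¬Z ∧ (¬W ∧ Z ∨ Z ∧ W) ∨ Z ∨ Y   — distribution
= ¬Z ∧ Z ∨ Z ∨ Y   — distribution
= Z ∨ Y   — complement / identity
This depends on Y, Z, so it is not a constant.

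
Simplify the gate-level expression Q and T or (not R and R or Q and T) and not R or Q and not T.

Q

Q and T or (not R and R or Q and T) and not R or Q and not T
= Q and T or Q and T and not R or Q and not T   [complement / identity]
= Q and T or Q and not T   [absorption]
= Q   [distribution]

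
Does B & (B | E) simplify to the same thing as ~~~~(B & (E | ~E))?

E1: B & (B | E)
    = B   (absorption)
E2: ~~~~(B & (E | ~E))
    = ~~(B & (E | ~E))   (double negation)
    = B & (E | ~E)   (double negation)
    = B   (complement / identity)
Both reduce to B, so they are equivalent.

Yes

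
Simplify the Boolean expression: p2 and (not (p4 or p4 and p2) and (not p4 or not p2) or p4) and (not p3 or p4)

p2 and (not p3 or p4)

p2 and (not (p4 or p4 and p2) and (not p4 or not p2) or p4) and (not p3 or p4)
= p2 and (not p4 and (not p4 or not p2) or p4) and (not p3 or p4)   [absorption]
= p2 and (not p4 or p4) and (not p3 or p4)   [absorption]
= p2 and (not p3 or p4)   [complement / identity]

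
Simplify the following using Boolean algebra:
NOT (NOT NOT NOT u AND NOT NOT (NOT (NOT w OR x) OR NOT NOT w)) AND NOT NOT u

NOT (NOT NOT NOT u AND NOT NOT (NOT (NOT w OR x) OR NOT NOT w)) AND NOT NOT u
= NOT (NOT NOT NOT u AND NOT ((NOT w OR x) AND NOT w)) AND NOT NOT u   (De Morgan)
= NOT (NOT NOT NOT u AND NOT NOT w) AND NOT NOT u   (absorption)
= (NOT NOT u OR NOT w) AND NOT NOT u   (De Morgan)
= NOT NOT u   (absorption)
= u   (double negation)

u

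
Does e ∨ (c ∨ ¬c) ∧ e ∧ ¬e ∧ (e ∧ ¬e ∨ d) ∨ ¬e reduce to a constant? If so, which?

e ∨ (c ∨ ¬c) ∧ e ∧ ¬e ∧ (e ∧ ¬e ∨ d) ∨ ¬e
= e ∨ e ∧ ¬e ∧ (e ∧ ¬e ∨ d) ∨ ¬e   — complement / identity
= e ∨ e ∧ ¬e ∨ ¬e   — absorption
= e ∨ ¬e   — complement / identity
= True   — complement

yes, True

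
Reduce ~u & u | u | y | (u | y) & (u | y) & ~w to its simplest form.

u | y

~u & u | u | y | (u | y) & (u | y) & ~w
= ~u & u | u | y | (u | y) & ~w   (idempotence)
= u | y | (u | y) & ~w   (complement / identity)
= u | y   (absorption)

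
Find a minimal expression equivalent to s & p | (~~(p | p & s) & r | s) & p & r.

s & p | (~~(p | p & s) & r | s) & p & r
= s & p | (~~p & r | s) & p & r
= s & p | (p & r | s) & p & r
= s & p | p & r
= (s | r) & p

(s | r) & p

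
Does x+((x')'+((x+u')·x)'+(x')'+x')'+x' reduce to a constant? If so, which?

x+((x')'+((x+u')·x)'+(x')'+x')'+x'
= x+((x')'+x'+(x')'+x')'+x'   [absorption]
= x+((x')'+x')'+x'   [idempotence]
= x+x'·x+x'   [De Morgan]
= x+x'   [complement / identity]
= 1   [complement]

yes, True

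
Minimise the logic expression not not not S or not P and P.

not not not S or not P and P
= not S or not P and P   [double negation]
= not S   [complement / identity]

not S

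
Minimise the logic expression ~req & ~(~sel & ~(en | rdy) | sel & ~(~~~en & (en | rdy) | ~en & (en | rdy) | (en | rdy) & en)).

~req & (en | rdy)

~req & ~(~sel & ~(en | rdy) | sel & ~(~~~en & (en | rdy) | ~en & (en | rdy) | (en | rdy) & en))
= ~req & ~(~sel & ~(en | rdy) | sel & ~(~en & (en | rdy) | ~en & (en | rdy) | (en | rdy) & en))
= ~req & ~(~sel & ~(en | rdy) | sel & ~(~en & (en | rdy) | (en | rdy) & en))
= ~req & ~(~sel & ~(en | rdy) | sel & ~(en | rdy))
= ~req & ~~(en | rdy)
= ~req & (en | rdy)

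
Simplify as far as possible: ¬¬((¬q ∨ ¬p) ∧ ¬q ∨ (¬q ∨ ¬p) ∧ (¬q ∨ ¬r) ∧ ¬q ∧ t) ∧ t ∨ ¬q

¬q

¬¬((¬q ∨ ¬p) ∧ ¬q ∨ (¬q ∨ ¬p) ∧ (¬q ∨ ¬r) ∧ ¬q ∧ t) ∧ t ∨ ¬q
= ¬¬((¬q ∨ ¬p) ∧ ¬q ∨ (¬q ∨ ¬p) ∧ ¬q ∧ t) ∧ t ∨ ¬q   (absorption)
= ((¬q ∨ ¬p) ∧ ¬q ∨ (¬q ∨ ¬p) ∧ ¬q ∧ t) ∧ t ∨ ¬q   (double negation)
= (¬q ∨ ¬p) ∧ ¬q ∧ t ∨ ¬q   (absorption)
= ¬q ∧ t ∨ ¬q   (absorption)
= ¬q   (absorption)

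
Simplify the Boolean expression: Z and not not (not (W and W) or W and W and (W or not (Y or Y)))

Z

Z and not not (not (W and W) or W and W and (W or not (Y or Y)))
= Z and not not (not W or W and W and (W or not (Y or Y)))   [idempotence]
= Z and not not (not W or W and (W or not (Y or Y)))   [idempotence]
= Z and not not (not W or W and (W or not Y))   [idempotence]
= Z and not not (not W or W)   [absorption]
= Z and (not W or W)   [double negation]
= Z   [complement / identity]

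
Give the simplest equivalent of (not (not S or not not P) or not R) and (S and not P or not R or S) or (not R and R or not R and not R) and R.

(not (not S or not not P) or not R) and (S and not P or not R or S) or (not R and R or not R and not R) and R
= (S and not P or not R) and (S and not P or not R or S) or (not R and R or not R and not R) and R   (De Morgan)
= (S and not P or not R) and (S and not P or not R or S) or not R and R   (distribution)
= S and not P or not R or not R and R   (absorption)
= S and not P or not R   (complement / identity)

S and not P or not R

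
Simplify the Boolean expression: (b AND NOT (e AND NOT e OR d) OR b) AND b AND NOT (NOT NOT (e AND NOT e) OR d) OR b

(b AND NOT (e AND NOT e OR d) OR b) AND b AND NOT (NOT NOT (e AND NOT e) OR d) OR b
= (b AND NOT (e AND NOT e OR d) OR b) AND b AND NOT (e AND NOT e OR d) OR b
= b AND NOT (e AND NOT e OR d) OR b
= b AND NOT d OR b
= b

b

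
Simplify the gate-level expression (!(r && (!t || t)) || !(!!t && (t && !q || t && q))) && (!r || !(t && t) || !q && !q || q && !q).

!r || !t

(!(r && (!t || t)) || !(!!t && (t && !q || t && q))) && (!r || !(t && t) || !q && !q || q && !q)
= (!(r && (!t || t)) || !(t && (t && !q || t && q))) && (!r || !(t && t) || !q && !q || q && !q)   (double negation)
= (!r || !(t && (t && !q || t && q))) && (!r || !(t && t) || !q && !q || q && !q)   (complement / identity)
= (!r || !(t && (t && !q || t && q))) && (!r || !(t && t) || !q)   (distribution)
= (!r || !(t && t)) && (!r || !(t && t) || !q)   (distribution)
= !r || !(t && t)   (absorption)
= !r || !t   (idempotence)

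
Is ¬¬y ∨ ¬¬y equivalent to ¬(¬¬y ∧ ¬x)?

E1: ¬¬y ∨ ¬¬y
    = ¬¬y ∨ y   [double negation]
    = y ∨ y   [double negation]
    = y   [idempotence]
E2: ¬(¬¬y ∧ ¬x)
    = ¬y ∨ x   [De Morgan]
These differ: at x=0, y=0, E1 = 0 but E2 = 1.

No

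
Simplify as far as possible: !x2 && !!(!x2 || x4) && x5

!x2 && !!(!x2 || x4) && x5
= !x2 && (!x2 || x4) && x5   — double negation
= !x2 && x5   — absorption

!x2 && x5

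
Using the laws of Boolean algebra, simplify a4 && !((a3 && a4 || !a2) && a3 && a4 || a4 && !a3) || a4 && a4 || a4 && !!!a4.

a4 && !((a3 && a4 || !a2) && a3 && a4 || a4 && !a3) || a4 && a4 || a4 && !!!a4
= a4 && !(a3 && a4 || a4 && !a3) || a4 && a4 || a4 && !!!a4   — absorption
= a4 && !a4 || a4 && a4 || a4 && !!!a4   — distribution
= a4 && !a4 || a4 && a4 || a4 && !a4   — double negation
= a4 && !a4 || a4   — distribution
= a4   — complement / identity

a4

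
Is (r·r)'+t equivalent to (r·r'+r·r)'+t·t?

Yes

E1: (r·r)'+t
    = r'+t
E2: (r·r'+r·r)'+t·t
    = r'+t·t
    = r'+t
Both reduce to r'+t, so they are equivalent.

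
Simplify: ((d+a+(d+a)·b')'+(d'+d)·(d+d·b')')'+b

((d+a+(d+a)·b')'+(d'+d)·(d+d·b')')'+b
= ((d+a+(d+a)·b')'+(d'+d)·d')'+b
= ((d+a+(d+a)·b')'+d')'+b
= ((d+a)'+d')'+b
= (d+a)·d+b
= d+b

d+b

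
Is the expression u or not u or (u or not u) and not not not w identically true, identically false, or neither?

identically true

u or not u or (u or not u) and not not not w
= u or not u or (u or not u) and not w   [double negation]
= u or not u   [absorption]
= True   [complement]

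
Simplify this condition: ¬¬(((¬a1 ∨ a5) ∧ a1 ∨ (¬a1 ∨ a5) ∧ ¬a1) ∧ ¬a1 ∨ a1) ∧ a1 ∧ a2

a1 ∧ a2

¬¬(((¬a1 ∨ a5) ∧ a1 ∨ (¬a1 ∨ a5) ∧ ¬a1) ∧ ¬a1 ∨ a1) ∧ a1 ∧ a2
= (((¬a1 ∨ a5) ∧ a1 ∨ (¬a1 ∨ a5) ∧ ¬a1) ∧ ¬a1 ∨ a1) ∧ a1 ∧ a2   [double negation]
= ((¬a1 ∨ a5) ∧ ¬a1 ∨ a1) ∧ a1 ∧ a2   [distribution]
= (¬a1 ∨ a1) ∧ a1 ∧ a2   [absorption]
= a1 ∧ a2   [complement / identity]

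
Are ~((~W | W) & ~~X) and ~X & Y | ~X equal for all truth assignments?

Yes

E1: ~((~W | W) & ~~X)
    = ~~~X   (complement / identity)
    = ~X   (double negation)
E2: ~X & Y | ~X
    = ~X   (absorption)
Both reduce to ~X, so they are equivalent.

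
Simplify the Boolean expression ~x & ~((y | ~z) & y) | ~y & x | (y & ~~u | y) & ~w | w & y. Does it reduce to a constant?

1

~x & ~((y | ~z) & y) | ~y & x | (y & ~~u | y) & ~w | w & y
= ~x & ~((y | ~z) & y) | ~y & x | (y & u | y) & ~w | w & y   [double negation]
= ~x & ~y | ~y & x | (y & u | y) & ~w | w & y   [absorption]
= ~x & ~y | ~y & x | y & ~w | w & y   [absorption]
= ~y | y & ~w | w & y   [distribution]
= ~y | y   [distribution]
= 1   [complement]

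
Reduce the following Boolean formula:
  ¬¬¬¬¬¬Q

¬¬¬¬¬¬Q
= ¬¬¬¬Q   (double negation)
= ¬¬Q   (double negation)
= Q   (double negation)

Q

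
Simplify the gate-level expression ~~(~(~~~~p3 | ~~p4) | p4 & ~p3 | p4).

~p3 | p4

~~(~(~~~~p3 | ~~p4) | p4 & ~p3 | p4)
= ~~(~~~p3 & ~p4 | p4 & ~p3 | p4)
= ~~(~p3 & ~p4 | p4 & ~p3 | p4)
= ~~(~p3 | p4)
= ~p3 | p4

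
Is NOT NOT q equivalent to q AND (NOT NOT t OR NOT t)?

E1: NOT NOT q
    = q   [double negation]
E2: q AND (NOT NOT t OR NOT t)
    = q AND (t OR NOT t)   [double negation]
    = q   [complement / identity]
Both reduce to q, so they are equivalent.

Yes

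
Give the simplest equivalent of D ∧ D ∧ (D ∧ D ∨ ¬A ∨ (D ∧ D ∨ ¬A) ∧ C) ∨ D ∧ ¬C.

D ∧ D ∧ (D ∧ D ∨ ¬A ∨ (D ∧ D ∨ ¬A) ∧ C) ∨ D ∧ ¬C
= D ∧ D ∧ (D ∧ D ∨ ¬A) ∨ D ∧ ¬C   (absorption)
= D ∧ D ∨ D ∧ ¬C   (absorption)
= D ∨ D ∧ ¬C   (idempotence)
= D   (absorption)

D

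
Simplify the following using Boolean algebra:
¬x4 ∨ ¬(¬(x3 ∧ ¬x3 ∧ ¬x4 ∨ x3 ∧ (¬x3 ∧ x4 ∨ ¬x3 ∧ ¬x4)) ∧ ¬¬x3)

¬x4 ∨ ¬(¬(x3 ∧ ¬x3 ∧ ¬x4 ∨ x3 ∧ (¬x3 ∧ x4 ∨ ¬x3 ∧ ¬x4)) ∧ ¬¬x3)
= ¬x4 ∨ x3 ∧ ¬x3 ∧ ¬x4 ∨ x3 ∧ (¬x3 ∧ x4 ∨ ¬x3 ∧ ¬x4) ∨ ¬x3   (De Morgan)
= ¬x4 ∨ x3 ∧ ¬x3 ∧ ¬x4 ∨ x3 ∧ ¬x3 ∨ ¬x3   (distribution)
= ¬x4 ∨ x3 ∧ ¬x3 ∨ ¬x3   (absorption)
= ¬x4 ∨ ¬x3   (complement / identity)

¬x4 ∨ ¬x3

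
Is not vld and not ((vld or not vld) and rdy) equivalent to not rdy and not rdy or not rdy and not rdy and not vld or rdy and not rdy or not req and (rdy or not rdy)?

No

E1: not vld and not ((vld or not vld) and rdy)
    = not vld and not rdy
E2: not rdy and not rdy or not rdy and not rdy and not vld or rdy and not rdy or not req and (rdy or not rdy)
    = not rdy and not rdy or not rdy and not rdy and not vld or rdy and not rdy or not req
    = not rdy and not rdy or rdy and not rdy or not req
    = not rdy or not req
These differ: at rdy=0, req=0, vld=1, E1 = 0 but E2 = 1.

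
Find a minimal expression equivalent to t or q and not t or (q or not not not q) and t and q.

t or q and not t or (q or not not not q) and t and q
= t or q and not t or (q or not q) and t and q   — double negation
= t or q and not t or t and q   — complement / identity
= t or q   — distribution

t or q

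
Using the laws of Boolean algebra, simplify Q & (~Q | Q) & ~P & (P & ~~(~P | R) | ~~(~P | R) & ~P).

Q & ~P

Q & (~Q | Q) & ~P & (P & ~~(~P | R) | ~~(~P | R) & ~P)
= Q & (~Q | Q) & ~P & ~~(~P | R)   — distribution
= Q & (~Q | Q) & ~P & (~P | R)   — double negation
= Q & ~P & (~P | R)   — complement / identity
= Q & ~P   — absorption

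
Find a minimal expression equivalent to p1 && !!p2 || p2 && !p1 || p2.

p2

p1 && !!p2 || p2 && !p1 || p2
= p1 && p2 || p2 && !p1 || p2
= p2 || p2
= p2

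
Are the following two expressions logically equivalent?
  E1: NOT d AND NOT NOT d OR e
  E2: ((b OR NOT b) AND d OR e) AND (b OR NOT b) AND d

No

E1: NOT d AND NOT NOT d OR e
    = NOT d AND d OR e
    = e
E2: ((b OR NOT b) AND d OR e) AND (b OR NOT b) AND d
    = (b OR NOT b) AND d
    = d
These differ: at b=0, d=0, e=1, E1 = 1 but E2 = 0.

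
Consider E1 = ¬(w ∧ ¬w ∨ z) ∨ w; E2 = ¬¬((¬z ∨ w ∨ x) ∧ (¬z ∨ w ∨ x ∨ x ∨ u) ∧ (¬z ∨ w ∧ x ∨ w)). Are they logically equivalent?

E1: ¬(w ∧ ¬w ∨ z) ∨ w
    = ¬z ∨ w   — complement / identity
E2: ¬¬((¬z ∨ w ∨ x) ∧ (¬z ∨ w ∨ x ∨ x ∨ u) ∧ (¬z ∨ w ∧ x ∨ w))
    = (¬z ∨ w ∨ x) ∧ (¬z ∨ w ∨ x ∨ x ∨ u) ∧ (¬z ∨ w ∧ x ∨ w)   — double negation
    = (¬z ∨ w ∨ x) ∧ (¬z ∨ w ∨ x ∨ u) ∧ (¬z ∨ w ∧ x ∨ w)   — idempotence
    = (¬z ∨ w ∨ x) ∧ (¬z ∨ w ∨ x ∨ u) ∧ (¬z ∨ w)   — absorption
    = (¬z ∨ w ∨ x) ∧ (¬z ∨ w)   — absorption
    = ¬z ∨ w   — absorption
Both reduce to ¬z ∨ w, so they are equivalent.

Yes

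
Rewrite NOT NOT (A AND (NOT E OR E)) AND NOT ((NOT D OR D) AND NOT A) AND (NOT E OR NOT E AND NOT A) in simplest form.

A AND NOT E

NOT NOT (A AND (NOT E OR E)) AND NOT ((NOT D OR D) AND NOT A) AND (NOT E OR NOT E AND NOT A)
= NOT NOT (A AND (NOT E OR E)) AND NOT NOT A AND (NOT E OR NOT E AND NOT A)   (complement / identity)
= NOT NOT A AND NOT NOT A AND (NOT E OR NOT E AND NOT A)   (complement / identity)
= NOT NOT A AND NOT NOT A AND NOT E   (absorption)
= NOT NOT A AND NOT E   (idempotence)
= A AND NOT E   (double negation)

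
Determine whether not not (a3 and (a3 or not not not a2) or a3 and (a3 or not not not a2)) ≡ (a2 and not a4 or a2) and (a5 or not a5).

No

E1: not not (a3 and (a3 or not not not a2) or a3 and (a3 or not not not a2))
    = not not (a3 and (a3 or not not not a2))
    = not not (a3 and (a3 or not a2))
    = a3 and (a3 or not a2)
    = a3
E2: (a2 and not a4 or a2) and (a5 or not a5)
    = a2 and not a4 or a2
    = a2
These differ: at a2=0, a3=1, a4=1, a5=0, E1 = 1 but E2 = 0.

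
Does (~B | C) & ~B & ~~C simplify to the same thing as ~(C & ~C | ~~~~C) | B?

No

E1: (~B | C) & ~B & ~~C
    = (~B | C) & ~B & C   (double negation)
    = ~B & C   (absorption)
E2: ~(C & ~C | ~~~~C) | B
    = ~~~~~C | B   (complement / identity)
    = ~~~C | B   (double negation)
    = ~C | B   (double negation)
These differ: at B=1, C=0, E1 = 0 but E2 = 1.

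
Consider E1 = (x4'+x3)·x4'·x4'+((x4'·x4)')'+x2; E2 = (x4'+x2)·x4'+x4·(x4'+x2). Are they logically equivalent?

Yes

E1: (x4'+x3)·x4'·x4'+((x4'·x4)')'+x2
    = x4'·x4'+((x4'·x4)')'+x2   [absorption]
    = x4'·x4'+x4'·x4+x2   [double negation]
    = x4'+x2   [distribution]
E2: (x4'+x2)·x4'+x4·(x4'+x2)
    = x4'+x2   [distribution]
Both reduce to x4'+x2, so they are equivalent.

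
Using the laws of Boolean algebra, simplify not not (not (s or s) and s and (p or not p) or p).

not not (not (s or s) and s and (p or not p) or p)
= not not (not (s or s) and s or p)   (complement / identity)
= not not (not s and s or p)   (idempotence)
= not s and s or p   (double negation)
= p   (complement / identity)

p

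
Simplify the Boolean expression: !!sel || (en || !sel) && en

sel || en

!!sel || (en || !sel) && en
= !!sel || en   [absorption]
= sel || en   [double negation]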